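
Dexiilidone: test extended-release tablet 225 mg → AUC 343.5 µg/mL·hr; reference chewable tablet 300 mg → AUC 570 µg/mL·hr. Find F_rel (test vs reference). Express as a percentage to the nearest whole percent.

F_rel = 80%

F_rel = (AUC_test/D_test) / (AUC_ref/D_ref)
      = (343.5/225) / (570/300)
      = 1.52667 / 1.9 = 0.8035 = 80.35%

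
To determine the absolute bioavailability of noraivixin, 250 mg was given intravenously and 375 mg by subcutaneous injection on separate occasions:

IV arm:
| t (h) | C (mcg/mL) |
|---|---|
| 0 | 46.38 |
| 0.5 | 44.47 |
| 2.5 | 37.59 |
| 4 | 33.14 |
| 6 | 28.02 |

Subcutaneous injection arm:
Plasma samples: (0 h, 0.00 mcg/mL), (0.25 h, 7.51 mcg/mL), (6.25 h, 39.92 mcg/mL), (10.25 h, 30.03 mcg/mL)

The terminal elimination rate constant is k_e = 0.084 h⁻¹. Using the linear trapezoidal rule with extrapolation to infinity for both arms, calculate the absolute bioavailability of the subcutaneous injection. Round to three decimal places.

F = 0.773

Trapezoidal AUC_0→6 (IV):
  [0→0.5]: (46.38+44.47)/2 × 0.5 = 22.7125
  [0.5→2.5]: (44.47+37.59)/2 × 2 = 82.06
  [2.5→4]: (37.59+33.14)/2 × 1.5 = 53.0475
  [4→6]: (33.14+28.02)/2 × 2 = 61.16
  Sum = 218.98 mcg/mL·h
IV tail: 28.02/0.084 = 333.571; AUC_iv,0→∞ = 218.98 + 333.571 = 552.551 mcg/mL·h
Trapezoidal AUC_0→10.25 (subcutaneous injection):
  [0→0.25]: (0.00+7.51)/2 × 0.25 = 0.93875
  [0.25→6.25]: (7.51+39.92)/2 × 6 = 142.29
  [6.25→10.25]: (39.92+30.03)/2 × 4 = 139.9
  Sum = 283.12875 mcg/mL·h
subcutaneous injection tail: 30.03/0.084 = 357.500; AUC_ev,0→∞ = 283.12875 + 357.500 = 640.62875 mcg/mL·h
F = (AUC_ev/D_ev)/(AUC_iv/D_iv) = (640.62875/375)/(552.551/250) = 1.70834/2.210204 = 0.7729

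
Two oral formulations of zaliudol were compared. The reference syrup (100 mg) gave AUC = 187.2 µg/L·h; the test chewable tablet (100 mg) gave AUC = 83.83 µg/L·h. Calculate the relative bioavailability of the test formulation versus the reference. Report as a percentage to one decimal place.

F_rel = (AUC_test/D_test) / (AUC_ref/D_ref)
      = (83.83/100) / (187.2/100)
      = 0.8383 / 1.872 = 0.4478 = 44.78%

F_rel = 44.8%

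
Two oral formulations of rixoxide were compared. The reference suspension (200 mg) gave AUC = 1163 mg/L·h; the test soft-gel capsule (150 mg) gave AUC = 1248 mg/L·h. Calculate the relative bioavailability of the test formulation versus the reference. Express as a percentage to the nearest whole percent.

F_rel = 143%

F_rel = (AUC_test/D_test) / (AUC_ref/D_ref)
      = (1248/150) / (1163/200)
      = 8.32 / 5.815 = 1.4308 = 143.08%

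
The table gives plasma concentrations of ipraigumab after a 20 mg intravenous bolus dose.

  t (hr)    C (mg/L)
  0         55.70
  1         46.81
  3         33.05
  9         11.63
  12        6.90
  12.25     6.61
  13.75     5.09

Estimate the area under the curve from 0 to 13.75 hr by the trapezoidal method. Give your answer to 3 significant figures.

AUC = 303 mg/L·hr

Trapezoidal AUC_0→13.75:
  [0→1]: (55.70+46.81)/2 × 1 = 51.255
  [1→3]: (46.81+33.05)/2 × 2 = 79.86
  [3→9]: (33.05+11.63)/2 × 6 = 134.04
  [9→12]: (11.63+6.90)/2 × 3 = 27.795
  [12→12.25]: (6.90+6.61)/2 × 0.25 = 1.68875
  [12.25→13.75]: (6.61+5.09)/2 × 1.5 = 8.775
  Sum = 303.41375 mg/L·hr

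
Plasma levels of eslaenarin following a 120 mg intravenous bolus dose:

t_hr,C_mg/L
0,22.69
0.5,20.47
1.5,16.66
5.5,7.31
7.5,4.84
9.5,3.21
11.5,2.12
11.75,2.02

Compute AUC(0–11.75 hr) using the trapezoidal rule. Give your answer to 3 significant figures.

AUC = 103 mg/L·hr

Trapezoidal AUC_0→11.75:
  [0→0.5]: (22.69+20.47)/2 × 0.5 = 10.79
  [0.5→1.5]: (20.47+16.66)/2 × 1 = 18.565
  [1.5→5.5]: (16.66+7.31)/2 × 4 = 47.94
  [5.5→7.5]: (7.31+4.84)/2 × 2 = 12.15
  [7.5→9.5]: (4.84+3.21)/2 × 2 = 8.05
  [9.5→11.5]: (3.21+2.12)/2 × 2 = 5.33
  [11.5→11.75]: (2.12+2.02)/2 × 0.25 = 0.5175
  Sum = 103.3425 mg/L·hr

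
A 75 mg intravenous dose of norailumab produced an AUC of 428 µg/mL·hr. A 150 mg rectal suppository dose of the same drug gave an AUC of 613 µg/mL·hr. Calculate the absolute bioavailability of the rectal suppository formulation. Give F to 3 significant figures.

F = 0.716

F = (AUC_ev / D_ev) / (AUC_iv / D_iv)
  = (613/150) / (428/75)
  = 4.08667 / 5.70667 = 0.7161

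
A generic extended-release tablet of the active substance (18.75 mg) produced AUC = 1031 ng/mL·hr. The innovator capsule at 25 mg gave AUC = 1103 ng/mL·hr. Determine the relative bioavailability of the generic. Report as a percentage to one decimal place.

F_rel = (AUC_test/D_test) / (AUC_ref/D_ref)
      = (1031/18.75) / (1103/25)
      = 54.9867 / 44.12 = 1.2463 = 124.63%

F_rel = 124.6%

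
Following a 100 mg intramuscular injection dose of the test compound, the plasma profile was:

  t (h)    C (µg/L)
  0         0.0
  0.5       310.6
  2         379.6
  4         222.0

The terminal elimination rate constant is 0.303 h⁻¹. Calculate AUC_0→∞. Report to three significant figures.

Trapezoidal AUC_0→4:
  [0→0.5]: (0.0+310.6)/2 × 0.5 = 77.65
  [0.5→2]: (310.6+379.6)/2 × 1.5 = 517.65
  [2→4]: (379.6+222.0)/2 × 2 = 601.6
  Sum = 1196.9 µg/L·h
Extrapolated tail: C_last / k_e = 222.0 / 0.303 = 732.673
AUC_0→∞ = 1196.9 + 732.673 = 1929.573 µg/L·h

AUC = 1930 µg/L·h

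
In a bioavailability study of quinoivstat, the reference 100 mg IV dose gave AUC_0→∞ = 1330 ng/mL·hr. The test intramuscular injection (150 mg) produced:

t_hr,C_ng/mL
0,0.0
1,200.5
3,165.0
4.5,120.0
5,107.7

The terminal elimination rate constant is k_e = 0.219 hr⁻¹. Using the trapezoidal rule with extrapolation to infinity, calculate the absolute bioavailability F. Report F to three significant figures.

F = 0.616

Trapezoidal AUC_0→5 (intramuscular injection):
  [0→1]: (0.0+200.5)/2 × 1 = 100.25
  [1→3]: (200.5+165.0)/2 × 2 = 365.5
  [3→4.5]: (165.0+120.0)/2 × 1.5 = 213.75
  [4.5→5]: (120.0+107.7)/2 × 0.5 = 56.925
  Sum = 736.425 ng/mL·hr
Tail: C_last/k_e = 107.7/0.219 = 491.781
AUC_0→∞ (intramuscular injection) = 736.425 + 491.781 = 1228.206 ng/mL·hr
F = (AUC_ev/D_ev)/(AUC_iv/D_iv) = (1228.206/150)/(1330/100) = 8.18804/13.3 = 0.6156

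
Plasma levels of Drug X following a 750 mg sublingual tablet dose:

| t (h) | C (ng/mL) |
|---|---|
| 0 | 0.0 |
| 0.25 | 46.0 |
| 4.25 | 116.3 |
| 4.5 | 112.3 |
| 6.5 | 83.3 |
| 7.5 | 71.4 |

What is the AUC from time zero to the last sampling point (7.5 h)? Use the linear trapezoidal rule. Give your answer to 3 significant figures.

AUC = 632 ng/mL·h

Trapezoidal AUC_0→7.5:
  [0→0.25]: (0.0+46.0)/2 × 0.25 = 5.75
  [0.25→4.25]: (46.0+116.3)/2 × 4 = 324.6
  [4.25→4.5]: (116.3+112.3)/2 × 0.25 = 28.575
  [4.5→6.5]: (112.3+83.3)/2 × 2 = 195.6
  [6.5→7.5]: (83.3+71.4)/2 × 1 = 77.35
  Sum = 631.875 ng/mL·h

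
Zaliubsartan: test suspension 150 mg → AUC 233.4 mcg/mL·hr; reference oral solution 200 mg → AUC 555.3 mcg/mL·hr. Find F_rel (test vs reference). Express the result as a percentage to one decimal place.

F_rel = (AUC_test/D_test) / (AUC_ref/D_ref)
      = (233.4/150) / (555.3/200)
      = 1.556 / 2.7765 = 0.5604 = 56.04%

F_rel = 56.0%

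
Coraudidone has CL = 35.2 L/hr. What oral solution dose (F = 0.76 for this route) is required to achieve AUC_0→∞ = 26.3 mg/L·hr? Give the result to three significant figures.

Dose = 1220 mg

Dose = CL × AUC_0→∞ / F
     = 35.2 × 26.3 / 0.76 = 1218.11 mg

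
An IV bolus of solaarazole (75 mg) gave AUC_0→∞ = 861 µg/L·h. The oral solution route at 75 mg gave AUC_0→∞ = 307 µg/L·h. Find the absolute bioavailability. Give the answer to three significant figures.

F = 0.357

F = (AUC_ev / D_ev) / (AUC_iv / D_iv)
  = (307/75) / (861/75)
  = 4.09333 / 11.48 = 0.3566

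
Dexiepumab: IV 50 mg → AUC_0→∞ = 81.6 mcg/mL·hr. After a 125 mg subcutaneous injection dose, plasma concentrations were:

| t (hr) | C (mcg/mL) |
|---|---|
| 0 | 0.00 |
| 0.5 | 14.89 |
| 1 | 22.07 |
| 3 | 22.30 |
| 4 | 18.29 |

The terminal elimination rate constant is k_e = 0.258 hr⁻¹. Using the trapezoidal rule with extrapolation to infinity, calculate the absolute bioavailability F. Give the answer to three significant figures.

Trapezoidal AUC_0→4 (subcutaneous injection):
  [0→0.5]: (0.00+14.89)/2 × 0.5 = 3.7225
  [0.5→1]: (14.89+22.07)/2 × 0.5 = 9.24
  [1→3]: (22.07+22.30)/2 × 2 = 44.37
  [3→4]: (22.30+18.29)/2 × 1 = 20.295
  Sum = 77.6275 mcg/mL·hr
Tail: C_last/k_e = 18.29/0.258 = 70.891
AUC_0→∞ (subcutaneous injection) = 77.6275 + 70.891 = 148.5185 mcg/mL·hr
F = (AUC_ev/D_ev)/(AUC_iv/D_iv) = (148.5185/125)/(81.6/50) = 1.188148/1.632 = 0.7280

F = 0.728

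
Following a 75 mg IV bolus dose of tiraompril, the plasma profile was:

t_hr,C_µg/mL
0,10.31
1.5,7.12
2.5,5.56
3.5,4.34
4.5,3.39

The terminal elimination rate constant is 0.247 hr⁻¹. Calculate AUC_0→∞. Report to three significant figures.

Trapezoidal AUC_0→4.5:
  [0→1.5]: (10.31+7.12)/2 × 1.5 = 13.0725
  [1.5→2.5]: (7.12+5.56)/2 × 1 = 6.34
  [2.5→3.5]: (5.56+4.34)/2 × 1 = 4.95
  [3.5→4.5]: (4.34+3.39)/2 × 1 = 3.865
  Sum = 28.2275 µg/mL·hr
Extrapolated tail: C_last / k_e = 3.39 / 0.247 = 13.725
AUC_0→∞ = 28.2275 + 13.725 = 41.9525 µg/mL·hr

AUC = 42.0 µg/mL·hr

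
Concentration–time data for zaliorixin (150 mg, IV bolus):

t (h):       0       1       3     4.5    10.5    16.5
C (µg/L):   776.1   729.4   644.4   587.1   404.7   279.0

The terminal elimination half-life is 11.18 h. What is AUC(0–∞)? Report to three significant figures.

AUC = 12600 µg/L·h

Trapezoidal AUC_0→16.5:
  [0→1]: (776.1+729.4)/2 × 1 = 752.75
  [1→3]: (729.4+644.4)/2 × 2 = 1373.8
  [3→4.5]: (644.4+587.1)/2 × 1.5 = 923.625
  [4.5→10.5]: (587.1+404.7)/2 × 6 = 2975.4
  [10.5→16.5]: (404.7+279.0)/2 × 6 = 2051.1
  Sum = 8076.675 µg/L·h
k_e = ln2 / t½ = 0.693147 / 11.18 = 0.0620 h^-1
Extrapolated tail: C_last / k_e = 279.0 / 0.062 = 4500.000
AUC_0→∞ = 8076.675 + 4500.000 = 12576.675 µg/L·h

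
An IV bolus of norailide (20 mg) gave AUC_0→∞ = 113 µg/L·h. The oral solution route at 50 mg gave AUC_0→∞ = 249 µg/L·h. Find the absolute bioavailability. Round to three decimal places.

F = 0.881

F = (AUC_ev / D_ev) / (AUC_iv / D_iv)
  = (249/50) / (113/20)
  = 4.98 / 5.65 = 0.8814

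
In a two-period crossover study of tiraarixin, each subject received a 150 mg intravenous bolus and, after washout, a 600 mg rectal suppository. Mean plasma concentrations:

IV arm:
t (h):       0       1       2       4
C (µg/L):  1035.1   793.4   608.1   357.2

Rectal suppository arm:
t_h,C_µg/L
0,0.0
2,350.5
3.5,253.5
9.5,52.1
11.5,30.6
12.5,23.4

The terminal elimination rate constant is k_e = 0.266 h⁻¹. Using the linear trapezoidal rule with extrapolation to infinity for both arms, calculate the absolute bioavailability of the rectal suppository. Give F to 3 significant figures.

F = 0.122

Trapezoidal AUC_0→4 (IV):
  [0→1]: (1035.1+793.4)/2 × 1 = 914.25
  [1→2]: (793.4+608.1)/2 × 1 = 700.75
  [2→4]: (608.1+357.2)/2 × 2 = 965.3
  Sum = 2580.3 µg/L·h
IV tail: 357.2/0.266 = 1342.857; AUC_iv,0→∞ = 2580.3 + 1342.857 = 3923.157 µg/L·h
Trapezoidal AUC_0→12.5 (rectal suppository):
  [0→2]: (0.0+350.5)/2 × 2 = 350.5
  [2→3.5]: (350.5+253.5)/2 × 1.5 = 453.0
  [3.5→9.5]: (253.5+52.1)/2 × 6 = 916.8
  [9.5→11.5]: (52.1+30.6)/2 × 2 = 82.7
  [11.5→12.5]: (30.6+23.4)/2 × 1 = 27.0
  Sum = 1830.0 µg/L·h
rectal suppository tail: 23.4/0.266 = 87.970; AUC_ev,0→∞ = 1830.0 + 87.970 = 1917.97 µg/L·h
F = (AUC_ev/D_ev)/(AUC_iv/D_iv) = (1917.97/600)/(3923.157/150) = 3.19662/26.15438 = 0.1222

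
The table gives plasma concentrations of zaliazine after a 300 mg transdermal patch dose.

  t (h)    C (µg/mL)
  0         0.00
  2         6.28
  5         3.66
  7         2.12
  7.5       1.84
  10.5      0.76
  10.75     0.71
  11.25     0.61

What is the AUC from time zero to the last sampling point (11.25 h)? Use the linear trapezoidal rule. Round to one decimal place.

Trapezoidal AUC_0→11.25:
  [0→2]: (0.00+6.28)/2 × 2 = 6.28
  [2→5]: (6.28+3.66)/2 × 3 = 14.91
  [5→7]: (3.66+2.12)/2 × 2 = 5.78
  [7→7.5]: (2.12+1.84)/2 × 0.5 = 0.99
  [7.5→10.5]: (1.84+0.76)/2 × 3 = 3.9
  [10.5→10.75]: (0.76+0.71)/2 × 0.25 = 0.18375
  [10.75→11.25]: (0.71+0.61)/2 × 0.5 = 0.33
  Sum = 32.37375 µg/mL·h

AUC = 32.4 µg/mL·h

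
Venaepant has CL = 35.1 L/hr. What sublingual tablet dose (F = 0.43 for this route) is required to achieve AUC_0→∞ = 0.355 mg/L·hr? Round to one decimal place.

Dose = CL × AUC_0→∞ / F
     = 35.1 × 0.355 / 0.43 = 28.9779 mg

Dose = 29.0 mg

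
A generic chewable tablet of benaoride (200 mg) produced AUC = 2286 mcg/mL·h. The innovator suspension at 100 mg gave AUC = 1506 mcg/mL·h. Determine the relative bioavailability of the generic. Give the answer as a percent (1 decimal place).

F_rel = 75.9%

F_rel = (AUC_test/D_test) / (AUC_ref/D_ref)
      = (2286/200) / (1506/100)
      = 11.43 / 15.06 = 0.7590 = 75.90%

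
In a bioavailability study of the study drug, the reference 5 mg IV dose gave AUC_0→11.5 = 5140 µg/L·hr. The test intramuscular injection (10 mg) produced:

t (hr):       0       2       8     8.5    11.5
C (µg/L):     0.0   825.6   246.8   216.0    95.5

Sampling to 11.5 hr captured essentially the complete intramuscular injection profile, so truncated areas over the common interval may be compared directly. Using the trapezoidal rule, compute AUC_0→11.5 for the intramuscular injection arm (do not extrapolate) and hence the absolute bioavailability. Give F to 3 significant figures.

F = 0.450

Trapezoidal AUC_0→11.5 (intramuscular injection):
  [0→2]: (0.0+825.6)/2 × 2 = 825.6
  [2→8]: (825.6+246.8)/2 × 6 = 3217.2
  [8→8.5]: (246.8+216.0)/2 × 0.5 = 115.7
  [8.5→11.5]: (216.0+95.5)/2 × 3 = 467.25
  Sum = 4625.75 µg/L·hr
F = (AUC_ev/D_ev)/(AUC_iv/D_iv) = (4625.75/10)/(5140/5) = 462.575/1028 = 0.4500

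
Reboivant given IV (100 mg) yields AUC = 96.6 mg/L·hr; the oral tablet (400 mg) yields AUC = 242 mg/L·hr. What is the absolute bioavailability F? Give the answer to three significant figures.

F = 0.626

F = (AUC_ev / D_ev) / (AUC_iv / D_iv)
  = (242/400) / (96.6/100)
  = 0.605 / 0.966 = 0.6263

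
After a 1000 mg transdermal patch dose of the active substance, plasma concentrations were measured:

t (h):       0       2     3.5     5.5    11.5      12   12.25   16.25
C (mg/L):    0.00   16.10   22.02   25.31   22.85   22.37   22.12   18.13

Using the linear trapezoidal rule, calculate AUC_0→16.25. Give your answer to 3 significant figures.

AUC = 334 mg/L·h

Trapezoidal AUC_0→16.25:
  [0→2]: (0.00+16.10)/2 × 2 = 16.1
  [2→3.5]: (16.10+22.02)/2 × 1.5 = 28.59
  [3.5→5.5]: (22.02+25.31)/2 × 2 = 47.33
  [5.5→11.5]: (25.31+22.85)/2 × 6 = 144.48
  [11.5→12]: (22.85+22.37)/2 × 0.5 = 11.305
  [12→12.25]: (22.37+22.12)/2 × 0.25 = 5.56125
  [12.25→16.25]: (22.12+18.13)/2 × 4 = 80.5
  Sum = 333.86625 mg/L·h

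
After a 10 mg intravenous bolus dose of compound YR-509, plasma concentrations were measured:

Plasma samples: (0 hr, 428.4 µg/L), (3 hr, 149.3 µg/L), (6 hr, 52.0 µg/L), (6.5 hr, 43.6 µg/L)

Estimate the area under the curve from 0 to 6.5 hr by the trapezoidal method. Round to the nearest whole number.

Trapezoidal AUC_0→6.5:
  [0→3]: (428.4+149.3)/2 × 3 = 866.55
  [3→6]: (149.3+52.0)/2 × 3 = 301.95
  [6→6.5]: (52.0+43.6)/2 × 0.5 = 23.9
  Sum = 1192.4 µg/L·hr

AUC = 1192 µg/L·hr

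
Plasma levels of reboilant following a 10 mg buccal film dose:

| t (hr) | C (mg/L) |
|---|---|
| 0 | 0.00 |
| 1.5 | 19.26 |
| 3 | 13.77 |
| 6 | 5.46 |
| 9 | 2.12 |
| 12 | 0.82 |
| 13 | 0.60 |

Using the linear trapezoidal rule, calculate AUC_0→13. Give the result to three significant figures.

Trapezoidal AUC_0→13:
  [0→1.5]: (0.00+19.26)/2 × 1.5 = 14.445
  [1.5→3]: (19.26+13.77)/2 × 1.5 = 24.7725
  [3→6]: (13.77+5.46)/2 × 3 = 28.845
  [6→9]: (5.46+2.12)/2 × 3 = 11.37
  [9→12]: (2.12+0.82)/2 × 3 = 4.41
  [12→13]: (0.82+0.60)/2 × 1 = 0.71
  Sum = 84.5525 mg/L·hr

AUC = 84.6 mg/L·hr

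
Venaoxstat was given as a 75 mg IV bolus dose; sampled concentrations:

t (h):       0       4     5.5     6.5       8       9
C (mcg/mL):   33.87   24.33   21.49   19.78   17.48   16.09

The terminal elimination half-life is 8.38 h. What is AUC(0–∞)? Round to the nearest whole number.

AUC = 411 mcg/mL·h

Trapezoidal AUC_0→9:
  [0→4]: (33.87+24.33)/2 × 4 = 116.4
  [4→5.5]: (24.33+21.49)/2 × 1.5 = 34.365
  [5.5→6.5]: (21.49+19.78)/2 × 1 = 20.635
  [6.5→8]: (19.78+17.48)/2 × 1.5 = 27.945
  [8→9]: (17.48+16.09)/2 × 1 = 16.785
  Sum = 216.13 mcg/mL·h
k_e = ln2 / t½ = 0.693147 / 8.38 = 0.0827 h^-1
Extrapolated tail: C_last / k_e = 16.09 / 0.0827 = 194.559
AUC_0→∞ = 216.13 + 194.559 = 410.689 mcg/mL·h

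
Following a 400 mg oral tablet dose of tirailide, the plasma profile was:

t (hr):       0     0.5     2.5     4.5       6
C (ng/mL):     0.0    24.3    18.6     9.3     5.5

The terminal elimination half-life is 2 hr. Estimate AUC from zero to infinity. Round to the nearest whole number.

Trapezoidal AUC_0→6:
  [0→0.5]: (0.0+24.3)/2 × 0.5 = 6.075
  [0.5→2.5]: (24.3+18.6)/2 × 2 = 42.9
  [2.5→4.5]: (18.6+9.3)/2 × 2 = 27.9
  [4.5→6]: (9.3+5.5)/2 × 1.5 = 11.1
  Sum = 87.975 ng/mL·hr
k_e = ln2 / t½ = 0.693147 / 2 = 0.3466 hr^-1
Extrapolated tail: C_last / k_e = 5.5 / 0.3466 = 15.868
AUC_0→∞ = 87.975 + 15.868 = 103.843 ng/mL·hr

AUC = 104 ng/mL·hr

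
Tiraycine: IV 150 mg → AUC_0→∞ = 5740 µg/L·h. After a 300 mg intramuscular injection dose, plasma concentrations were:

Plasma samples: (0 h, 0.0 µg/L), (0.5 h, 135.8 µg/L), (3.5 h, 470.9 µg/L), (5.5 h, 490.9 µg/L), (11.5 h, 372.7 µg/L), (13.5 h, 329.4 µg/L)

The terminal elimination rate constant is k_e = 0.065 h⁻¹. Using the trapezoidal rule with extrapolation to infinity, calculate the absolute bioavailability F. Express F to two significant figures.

Trapezoidal AUC_0→13.5 (intramuscular injection):
  [0→0.5]: (0.0+135.8)/2 × 0.5 = 33.95
  [0.5→3.5]: (135.8+470.9)/2 × 3 = 910.05
  [3.5→5.5]: (470.9+490.9)/2 × 2 = 961.8
  [5.5→11.5]: (490.9+372.7)/2 × 6 = 2590.8
  [11.5→13.5]: (372.7+329.4)/2 × 2 = 702.1
  Sum = 5198.7 µg/L·h
Tail: C_last/k_e = 329.4/0.065 = 5067.692
AUC_0→∞ (intramuscular injection) = 5198.7 + 5067.692 = 10266.392 µg/L·h
F = (AUC_ev/D_ev)/(AUC_iv/D_iv) = (10266.392/300)/(5740/150) = 34.2213/38.2667 = 0.8943

F = 0.89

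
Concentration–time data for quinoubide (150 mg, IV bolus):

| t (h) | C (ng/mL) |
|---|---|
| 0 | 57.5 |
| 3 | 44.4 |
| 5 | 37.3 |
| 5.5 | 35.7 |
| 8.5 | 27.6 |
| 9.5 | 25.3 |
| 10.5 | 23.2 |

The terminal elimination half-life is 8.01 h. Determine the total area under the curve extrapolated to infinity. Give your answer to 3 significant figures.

Trapezoidal AUC_0→10.5:
  [0→3]: (57.5+44.4)/2 × 3 = 152.85
  [3→5]: (44.4+37.3)/2 × 2 = 81.7
  [5→5.5]: (37.3+35.7)/2 × 0.5 = 18.25
  [5.5→8.5]: (35.7+27.6)/2 × 3 = 94.95
  [8.5→9.5]: (27.6+25.3)/2 × 1 = 26.45
  [9.5→10.5]: (25.3+23.2)/2 × 1 = 24.25
  Sum = 398.45 ng/mL·h
k_e = ln2 / t½ = 0.693147 / 8.01 = 0.0865 h^-1
Extrapolated tail: C_last / k_e = 23.2 / 0.0865 = 268.208
AUC_0→∞ = 398.45 + 268.208 = 666.658 ng/mL·h

AUC = 667 ng/mL·h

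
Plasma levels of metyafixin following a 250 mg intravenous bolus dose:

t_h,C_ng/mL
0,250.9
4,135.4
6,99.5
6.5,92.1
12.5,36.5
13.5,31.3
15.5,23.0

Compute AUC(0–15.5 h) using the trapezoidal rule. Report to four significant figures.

Trapezoidal AUC_0→15.5:
  [0→4]: (250.9+135.4)/2 × 4 = 772.6
  [4→6]: (135.4+99.5)/2 × 2 = 234.9
  [6→6.5]: (99.5+92.1)/2 × 0.5 = 47.9
  [6.5→12.5]: (92.1+36.5)/2 × 6 = 385.8
  [12.5→13.5]: (36.5+31.3)/2 × 1 = 33.9
  [13.5→15.5]: (31.3+23.0)/2 × 2 = 54.3
  Sum = 1529.4 ng/mL·h

AUC = 1529 ng/mL·h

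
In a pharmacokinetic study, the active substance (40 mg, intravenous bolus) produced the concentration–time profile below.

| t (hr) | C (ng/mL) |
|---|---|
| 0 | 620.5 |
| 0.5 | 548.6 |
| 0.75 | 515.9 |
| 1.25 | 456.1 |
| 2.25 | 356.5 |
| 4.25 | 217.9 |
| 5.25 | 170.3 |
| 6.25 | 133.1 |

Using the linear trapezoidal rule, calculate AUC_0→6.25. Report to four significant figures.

Trapezoidal AUC_0→6.25:
  [0→0.5]: (620.5+548.6)/2 × 0.5 = 292.275
  [0.5→0.75]: (548.6+515.9)/2 × 0.25 = 133.0625
  [0.75→1.25]: (515.9+456.1)/2 × 0.5 = 243.0
  [1.25→2.25]: (456.1+356.5)/2 × 1 = 406.3
  [2.25→4.25]: (356.5+217.9)/2 × 2 = 574.4
  [4.25→5.25]: (217.9+170.3)/2 × 1 = 194.1
  [5.25→6.25]: (170.3+133.1)/2 × 1 = 151.7
  Sum = 1994.8375 ng/mL·hr

AUC = 1995 ng/mL·hr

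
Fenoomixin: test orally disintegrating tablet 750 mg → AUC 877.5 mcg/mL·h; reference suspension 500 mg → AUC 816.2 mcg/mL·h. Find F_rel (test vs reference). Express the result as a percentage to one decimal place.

F_rel = (AUC_test/D_test) / (AUC_ref/D_ref)
      = (877.5/750) / (816.2/500)
      = 1.17 / 1.6324 = 0.7167 = 71.67%

F_rel = 71.7%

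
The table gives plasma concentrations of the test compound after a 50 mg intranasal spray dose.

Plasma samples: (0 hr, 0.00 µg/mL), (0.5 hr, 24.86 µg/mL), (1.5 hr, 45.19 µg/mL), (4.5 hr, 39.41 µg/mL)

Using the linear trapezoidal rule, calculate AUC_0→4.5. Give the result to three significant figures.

Trapezoidal AUC_0→4.5:
  [0→0.5]: (0.00+24.86)/2 × 0.5 = 6.215
  [0.5→1.5]: (24.86+45.19)/2 × 1 = 35.025
  [1.5→4.5]: (45.19+39.41)/2 × 3 = 126.9
  Sum = 168.14 µg/mL·hr

AUC = 168 µg/mL·hr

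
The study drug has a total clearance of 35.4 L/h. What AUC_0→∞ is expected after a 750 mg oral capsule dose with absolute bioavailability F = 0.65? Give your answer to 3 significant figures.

AUC = 13.8 mg/L·h

AUC_0→∞ = F × Dose / CL
        = 0.65 × 750 / 35.4 = 13.7712 mg/L·h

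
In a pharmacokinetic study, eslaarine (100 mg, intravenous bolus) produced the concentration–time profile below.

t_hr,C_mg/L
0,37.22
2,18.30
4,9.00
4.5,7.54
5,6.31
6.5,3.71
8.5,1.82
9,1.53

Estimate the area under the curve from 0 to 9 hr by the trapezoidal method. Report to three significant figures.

AUC = 104 mg/L·hr

Trapezoidal AUC_0→9:
  [0→2]: (37.22+18.30)/2 × 2 = 55.52
  [2→4]: (18.30+9.00)/2 × 2 = 27.3
  [4→4.5]: (9.00+7.54)/2 × 0.5 = 4.135
  [4.5→5]: (7.54+6.31)/2 × 0.5 = 3.4625
  [5→6.5]: (6.31+3.71)/2 × 1.5 = 7.515
  [6.5→8.5]: (3.71+1.82)/2 × 2 = 5.53
  [8.5→9]: (1.82+1.53)/2 × 0.5 = 0.8375
  Sum = 104.3 mg/L·hr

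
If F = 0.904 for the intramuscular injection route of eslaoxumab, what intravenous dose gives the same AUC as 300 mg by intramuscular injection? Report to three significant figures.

Systemic exposure from an extravascular dose = F × D_ev, so the equivalent IV dose is F × D_ev.
D_iv = F × D_ev = 0.904 × 300 = 271.2 mg

D_iv = 271 mg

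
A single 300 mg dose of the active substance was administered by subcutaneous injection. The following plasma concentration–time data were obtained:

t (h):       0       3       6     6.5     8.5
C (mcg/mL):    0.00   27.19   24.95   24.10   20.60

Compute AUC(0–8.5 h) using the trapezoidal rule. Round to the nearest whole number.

AUC = 176 mcg/mL·h

Trapezoidal AUC_0→8.5:
  [0→3]: (0.00+27.19)/2 × 3 = 40.785
  [3→6]: (27.19+24.95)/2 × 3 = 78.21
  [6→6.5]: (24.95+24.10)/2 × 0.5 = 12.2625
  [6.5→8.5]: (24.10+20.60)/2 × 2 = 44.7
  Sum = 175.9575 mcg/mL·h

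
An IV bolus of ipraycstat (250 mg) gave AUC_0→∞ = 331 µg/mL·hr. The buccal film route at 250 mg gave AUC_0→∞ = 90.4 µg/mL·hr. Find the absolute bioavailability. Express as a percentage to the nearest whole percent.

F = 27%

F = (AUC_ev / D_ev) / (AUC_iv / D_iv)
  = (90.4/250) / (331/250)
  = 0.3616 / 1.324 = 0.2731
  = 27.31%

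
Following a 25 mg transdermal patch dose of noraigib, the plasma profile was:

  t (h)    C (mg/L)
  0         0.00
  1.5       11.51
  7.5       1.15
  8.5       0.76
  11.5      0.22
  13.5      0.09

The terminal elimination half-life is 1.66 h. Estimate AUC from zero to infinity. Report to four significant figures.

AUC = 49.56 mg/L·h

Trapezoidal AUC_0→13.5:
  [0→1.5]: (0.00+11.51)/2 × 1.5 = 8.6325
  [1.5→7.5]: (11.51+1.15)/2 × 6 = 37.98
  [7.5→8.5]: (1.15+0.76)/2 × 1 = 0.955
  [8.5→11.5]: (0.76+0.22)/2 × 3 = 1.47
  [11.5→13.5]: (0.22+0.09)/2 × 2 = 0.31
  Sum = 49.3475 mg/L·h
k_e = ln2 / t½ = 0.693147 / 1.66 = 0.4176 h^-1
Extrapolated tail: C_last / k_e = 0.09 / 0.4176 = 0.216
AUC_0→∞ = 49.3475 + 0.216 = 49.5635 mg/L·h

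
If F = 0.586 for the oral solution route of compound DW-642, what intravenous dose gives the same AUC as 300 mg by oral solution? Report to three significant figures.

D_iv = 176 mg

Systemic exposure from an extravascular dose = F × D_ev, so the equivalent IV dose is F × D_ev.
D_iv = F × D_ev = 0.586 × 300 = 175.8 mg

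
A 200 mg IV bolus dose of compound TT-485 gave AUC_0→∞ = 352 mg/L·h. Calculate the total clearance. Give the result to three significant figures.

CL = 0.568 L/h

CL = Dose_iv / AUC_0→∞
   = 200 / 352 = 0.568182 L/h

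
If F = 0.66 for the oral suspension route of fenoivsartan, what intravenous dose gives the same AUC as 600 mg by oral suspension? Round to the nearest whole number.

Systemic exposure from an extravascular dose = F × D_ev, so the equivalent IV dose is F × D_ev.
D_iv = F × D_ev = 0.66 × 600 = 396 mg

D_iv = 396 mg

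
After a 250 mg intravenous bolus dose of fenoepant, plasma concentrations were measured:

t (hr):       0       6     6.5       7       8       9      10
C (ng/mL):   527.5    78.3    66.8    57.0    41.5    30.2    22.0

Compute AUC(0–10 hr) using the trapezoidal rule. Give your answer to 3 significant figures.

Trapezoidal AUC_0→10:
  [0→6]: (527.5+78.3)/2 × 6 = 1817.4
  [6→6.5]: (78.3+66.8)/2 × 0.5 = 36.275
  [6.5→7]: (66.8+57.0)/2 × 0.5 = 30.95
  [7→8]: (57.0+41.5)/2 × 1 = 49.25
  [8→9]: (41.5+30.2)/2 × 1 = 35.85
  [9→10]: (30.2+22.0)/2 × 1 = 26.1
  Sum = 1995.825 ng/mL·hr

AUC = 2000 ng/mL·hr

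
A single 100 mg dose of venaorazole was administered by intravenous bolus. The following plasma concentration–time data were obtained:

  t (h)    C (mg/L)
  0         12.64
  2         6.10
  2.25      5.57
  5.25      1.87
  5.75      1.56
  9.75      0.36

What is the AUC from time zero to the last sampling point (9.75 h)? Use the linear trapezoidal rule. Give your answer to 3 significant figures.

AUC = 36.1 mg/L·h

Trapezoidal AUC_0→9.75:
  [0→2]: (12.64+6.10)/2 × 2 = 18.74
  [2→2.25]: (6.10+5.57)/2 × 0.25 = 1.45875
  [2.25→5.25]: (5.57+1.87)/2 × 3 = 11.16
  [5.25→5.75]: (1.87+1.56)/2 × 0.5 = 0.8575
  [5.75→9.75]: (1.56+0.36)/2 × 4 = 3.84
  Sum = 36.05625 mg/L·h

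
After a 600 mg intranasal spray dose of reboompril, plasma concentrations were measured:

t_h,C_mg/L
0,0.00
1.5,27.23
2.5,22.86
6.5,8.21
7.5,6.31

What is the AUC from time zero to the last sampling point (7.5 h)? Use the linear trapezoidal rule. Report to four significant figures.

AUC = 114.9 mg/L·h

Trapezoidal AUC_0→7.5:
  [0→1.5]: (0.00+27.23)/2 × 1.5 = 20.4225
  [1.5→2.5]: (27.23+22.86)/2 × 1 = 25.045
  [2.5→6.5]: (22.86+8.21)/2 × 4 = 62.14
  [6.5→7.5]: (8.21+6.31)/2 × 1 = 7.26
  Sum = 114.8675 mg/L·h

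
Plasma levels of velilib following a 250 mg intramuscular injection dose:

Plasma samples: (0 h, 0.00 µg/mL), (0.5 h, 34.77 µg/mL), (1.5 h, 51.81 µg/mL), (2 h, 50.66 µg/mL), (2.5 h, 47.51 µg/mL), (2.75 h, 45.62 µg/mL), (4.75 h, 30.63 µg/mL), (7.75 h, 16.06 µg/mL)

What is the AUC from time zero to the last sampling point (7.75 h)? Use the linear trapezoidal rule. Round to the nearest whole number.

AUC = 260 µg/mL·h

Trapezoidal AUC_0→7.75:
  [0→0.5]: (0.00+34.77)/2 × 0.5 = 8.6925
  [0.5→1.5]: (34.77+51.81)/2 × 1 = 43.29
  [1.5→2]: (51.81+50.66)/2 × 0.5 = 25.6175
  [2→2.5]: (50.66+47.51)/2 × 0.5 = 24.5425
  [2.5→2.75]: (47.51+45.62)/2 × 0.25 = 11.64125
  [2.75→4.75]: (45.62+30.63)/2 × 2 = 76.25
  [4.75→7.75]: (30.63+16.06)/2 × 3 = 70.035
  Sum = 260.06875 µg/mL·h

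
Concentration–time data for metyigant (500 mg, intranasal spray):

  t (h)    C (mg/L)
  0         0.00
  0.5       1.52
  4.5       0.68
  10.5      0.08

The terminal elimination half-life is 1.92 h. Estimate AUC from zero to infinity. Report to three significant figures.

AUC = 7.28 mg/L·h

Trapezoidal AUC_0→10.5:
  [0→0.5]: (0.00+1.52)/2 × 0.5 = 0.38
  [0.5→4.5]: (1.52+0.68)/2 × 4 = 4.4
  [4.5→10.5]: (0.68+0.08)/2 × 6 = 2.28
  Sum = 7.06 mg/L·h
k_e = ln2 / t½ = 0.693147 / 1.92 = 0.3610 h^-1
Extrapolated tail: C_last / k_e = 0.08 / 0.361 = 0.222
AUC_0→∞ = 7.06 + 0.222 = 7.282 mg/L·h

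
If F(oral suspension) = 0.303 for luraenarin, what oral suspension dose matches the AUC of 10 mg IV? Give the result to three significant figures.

D_oral = 33.0 mg

For equal systemic exposure: F × D_ev = D_iv
D_ev = D_iv / F = 10 / 0.303 = 33.0033 mg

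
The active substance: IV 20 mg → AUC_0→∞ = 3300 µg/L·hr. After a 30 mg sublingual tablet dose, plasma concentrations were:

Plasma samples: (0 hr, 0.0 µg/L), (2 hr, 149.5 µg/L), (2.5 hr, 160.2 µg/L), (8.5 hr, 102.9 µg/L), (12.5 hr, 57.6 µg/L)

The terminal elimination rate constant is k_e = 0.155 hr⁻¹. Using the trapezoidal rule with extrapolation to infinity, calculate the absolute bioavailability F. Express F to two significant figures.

F = 0.35

Trapezoidal AUC_0→12.5 (sublingual tablet):
  [0→2]: (0.0+149.5)/2 × 2 = 149.5
  [2→2.5]: (149.5+160.2)/2 × 0.5 = 77.425
  [2.5→8.5]: (160.2+102.9)/2 × 6 = 789.3
  [8.5→12.5]: (102.9+57.6)/2 × 4 = 321.0
  Sum = 1337.225 µg/L·hr
Tail: C_last/k_e = 57.6/0.155 = 371.613
AUC_0→∞ (sublingual tablet) = 1337.225 + 371.613 = 1708.838 µg/L·hr
F = (AUC_ev/D_ev)/(AUC_iv/D_iv) = (1708.838/30)/(3300/20) = 56.9613/165 = 0.3452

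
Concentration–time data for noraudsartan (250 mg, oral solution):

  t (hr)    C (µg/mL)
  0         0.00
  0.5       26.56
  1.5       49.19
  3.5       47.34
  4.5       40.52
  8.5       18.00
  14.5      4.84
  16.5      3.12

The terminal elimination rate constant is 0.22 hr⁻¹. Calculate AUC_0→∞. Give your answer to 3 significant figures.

AUC = 393 µg/mL·hr

Trapezoidal AUC_0→16.5:
  [0→0.5]: (0.00+26.56)/2 × 0.5 = 6.64
  [0.5→1.5]: (26.56+49.19)/2 × 1 = 37.875
  [1.5→3.5]: (49.19+47.34)/2 × 2 = 96.53
  [3.5→4.5]: (47.34+40.52)/2 × 1 = 43.93
  [4.5→8.5]: (40.52+18.00)/2 × 4 = 117.04
  [8.5→14.5]: (18.00+4.84)/2 × 6 = 68.52
  [14.5→16.5]: (4.84+3.12)/2 × 2 = 7.96
  Sum = 378.495 µg/mL·hr
Extrapolated tail: C_last / k_e = 3.12 / 0.22 = 14.182
AUC_0→∞ = 378.495 + 14.182 = 392.677 µg/mL·hr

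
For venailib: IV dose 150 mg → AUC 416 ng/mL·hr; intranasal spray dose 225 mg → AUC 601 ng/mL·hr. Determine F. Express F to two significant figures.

F = 0.96

F = (AUC_ev / D_ev) / (AUC_iv / D_iv)
  = (601/225) / (416/150)
  = 2.67111 / 2.77333 = 0.9631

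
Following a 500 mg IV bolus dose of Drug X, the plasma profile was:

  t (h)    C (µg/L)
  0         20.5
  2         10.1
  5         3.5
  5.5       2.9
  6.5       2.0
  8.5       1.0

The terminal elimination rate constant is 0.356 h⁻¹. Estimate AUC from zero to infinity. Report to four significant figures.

Trapezoidal AUC_0→8.5:
  [0→2]: (20.5+10.1)/2 × 2 = 30.6
  [2→5]: (10.1+3.5)/2 × 3 = 20.4
  [5→5.5]: (3.5+2.9)/2 × 0.5 = 1.6
  [5.5→6.5]: (2.9+2.0)/2 × 1 = 2.45
  [6.5→8.5]: (2.0+1.0)/2 × 2 = 3.0
  Sum = 58.05 µg/L·h
Extrapolated tail: C_last / k_e = 1.0 / 0.356 = 2.809
AUC_0→∞ = 58.05 + 2.809 = 60.859 µg/L·h

AUC = 60.86 µg/L·h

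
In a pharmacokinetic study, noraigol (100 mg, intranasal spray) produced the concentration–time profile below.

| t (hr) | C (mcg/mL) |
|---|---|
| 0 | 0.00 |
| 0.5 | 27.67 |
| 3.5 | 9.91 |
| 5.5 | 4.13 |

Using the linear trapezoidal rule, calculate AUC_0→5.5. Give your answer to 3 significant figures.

Trapezoidal AUC_0→5.5:
  [0→0.5]: (0.00+27.67)/2 × 0.5 = 6.9175
  [0.5→3.5]: (27.67+9.91)/2 × 3 = 56.37
  [3.5→5.5]: (9.91+4.13)/2 × 2 = 14.04
  Sum = 77.3275 mcg/mL·hr

AUC = 77.3 mcg/mL·hr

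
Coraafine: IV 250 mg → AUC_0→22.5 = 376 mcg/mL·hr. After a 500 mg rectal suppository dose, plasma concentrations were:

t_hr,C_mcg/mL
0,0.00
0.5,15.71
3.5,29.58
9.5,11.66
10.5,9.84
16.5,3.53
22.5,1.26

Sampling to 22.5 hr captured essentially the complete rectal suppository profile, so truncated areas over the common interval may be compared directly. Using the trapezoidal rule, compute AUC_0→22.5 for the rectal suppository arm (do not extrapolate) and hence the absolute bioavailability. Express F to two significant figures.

F = 0.35

Trapezoidal AUC_0→22.5 (rectal suppository):
  [0→0.5]: (0.00+15.71)/2 × 0.5 = 3.9275
  [0.5→3.5]: (15.71+29.58)/2 × 3 = 67.935
  [3.5→9.5]: (29.58+11.66)/2 × 6 = 123.72
  [9.5→10.5]: (11.66+9.84)/2 × 1 = 10.75
  [10.5→16.5]: (9.84+3.53)/2 × 6 = 40.11
  [16.5→22.5]: (3.53+1.26)/2 × 6 = 14.37
  Sum = 260.8125 mcg/mL·hr
F = (AUC_ev/D_ev)/(AUC_iv/D_iv) = (260.8125/500)/(376/250) = 0.521625/1.504 = 0.3468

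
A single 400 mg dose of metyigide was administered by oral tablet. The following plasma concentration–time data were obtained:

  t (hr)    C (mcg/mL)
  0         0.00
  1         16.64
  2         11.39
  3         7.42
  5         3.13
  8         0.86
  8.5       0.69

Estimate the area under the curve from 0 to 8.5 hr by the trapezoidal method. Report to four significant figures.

Trapezoidal AUC_0→8.5:
  [0→1]: (0.00+16.64)/2 × 1 = 8.32
  [1→2]: (16.64+11.39)/2 × 1 = 14.015
  [2→3]: (11.39+7.42)/2 × 1 = 9.405
  [3→5]: (7.42+3.13)/2 × 2 = 10.55
  [5→8]: (3.13+0.86)/2 × 3 = 5.985
  [8→8.5]: (0.86+0.69)/2 × 0.5 = 0.3875
  Sum = 48.6625 mcg/mL·hr

AUC = 48.66 mcg/mL·hr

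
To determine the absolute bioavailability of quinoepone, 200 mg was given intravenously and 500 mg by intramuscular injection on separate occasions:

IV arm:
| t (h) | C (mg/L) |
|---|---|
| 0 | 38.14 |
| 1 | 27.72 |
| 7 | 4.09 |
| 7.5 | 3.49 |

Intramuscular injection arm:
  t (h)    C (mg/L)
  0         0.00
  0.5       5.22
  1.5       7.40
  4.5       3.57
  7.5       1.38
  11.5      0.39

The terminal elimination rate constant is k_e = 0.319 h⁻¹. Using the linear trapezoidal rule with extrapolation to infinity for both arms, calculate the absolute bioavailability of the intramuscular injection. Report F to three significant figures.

F = 0.103

Trapezoidal AUC_0→7.5 (IV):
  [0→1]: (38.14+27.72)/2 × 1 = 32.93
  [1→7]: (27.72+4.09)/2 × 6 = 95.43
  [7→7.5]: (4.09+3.49)/2 × 0.5 = 1.895
  Sum = 130.255 mg/L·h
IV tail: 3.49/0.319 = 10.940; AUC_iv,0→∞ = 130.255 + 10.940 = 141.195 mg/L·h
Trapezoidal AUC_0→11.5 (intramuscular injection):
  [0→0.5]: (0.00+5.22)/2 × 0.5 = 1.305
  [0.5→1.5]: (5.22+7.40)/2 × 1 = 6.31
  [1.5→4.5]: (7.40+3.57)/2 × 3 = 16.455
  [4.5→7.5]: (3.57+1.38)/2 × 3 = 7.425
  [7.5→11.5]: (1.38+0.39)/2 × 4 = 3.54
  Sum = 35.035 mg/L·h
intramuscular injection tail: 0.39/0.319 = 1.223; AUC_ev,0→∞ = 35.035 + 1.223 = 36.258 mg/L·h
F = (AUC_ev/D_ev)/(AUC_iv/D_iv) = (36.258/500)/(141.195/200) = 0.072516/0.705975 = 0.1027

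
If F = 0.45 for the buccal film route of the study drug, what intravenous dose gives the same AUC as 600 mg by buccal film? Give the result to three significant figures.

D_iv = 270 mg

Systemic exposure from an extravascular dose = F × D_ev, so the equivalent IV dose is F × D_ev.
D_iv = F × D_ev = 0.45 × 600 = 270 mg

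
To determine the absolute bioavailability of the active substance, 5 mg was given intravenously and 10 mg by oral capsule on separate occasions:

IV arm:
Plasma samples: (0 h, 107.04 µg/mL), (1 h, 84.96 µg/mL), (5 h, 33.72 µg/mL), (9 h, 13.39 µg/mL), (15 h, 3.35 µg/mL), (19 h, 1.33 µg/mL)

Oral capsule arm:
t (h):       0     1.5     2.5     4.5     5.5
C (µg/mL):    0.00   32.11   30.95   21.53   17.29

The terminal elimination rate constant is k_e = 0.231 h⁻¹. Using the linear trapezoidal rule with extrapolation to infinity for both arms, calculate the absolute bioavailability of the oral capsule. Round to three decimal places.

Trapezoidal AUC_0→19 (IV):
  [0→1]: (107.04+84.96)/2 × 1 = 96.0
  [1→5]: (84.96+33.72)/2 × 4 = 237.36
  [5→9]: (33.72+13.39)/2 × 4 = 94.22
  [9→15]: (13.39+3.35)/2 × 6 = 50.22
  [15→19]: (3.35+1.33)/2 × 4 = 9.36
  Sum = 487.16 µg/mL·h
IV tail: 1.33/0.231 = 5.758; AUC_iv,0→∞ = 487.16 + 5.758 = 492.918 µg/mL·h
Trapezoidal AUC_0→5.5 (oral capsule):
  [0→1.5]: (0.00+32.11)/2 × 1.5 = 24.0825
  [1.5→2.5]: (32.11+30.95)/2 × 1 = 31.53
  [2.5→4.5]: (30.95+21.53)/2 × 2 = 52.48
  [4.5→5.5]: (21.53+17.29)/2 × 1 = 19.41
  Sum = 127.5025 µg/mL·h
oral capsule tail: 17.29/0.231 = 74.848; AUC_ev,0→∞ = 127.5025 + 74.848 = 202.3505 µg/mL·h
F = (AUC_ev/D_ev)/(AUC_iv/D_iv) = (202.3505/10)/(492.918/5) = 20.23505/98.5836 = 0.2053

F = 0.205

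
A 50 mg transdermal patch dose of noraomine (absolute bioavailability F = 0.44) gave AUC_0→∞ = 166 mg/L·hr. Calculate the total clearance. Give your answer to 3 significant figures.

CL = F × Dose / AUC_0→∞
   = 0.44 × 50 / 166 = 0.13253 L/hr

CL = 0.133 L/hr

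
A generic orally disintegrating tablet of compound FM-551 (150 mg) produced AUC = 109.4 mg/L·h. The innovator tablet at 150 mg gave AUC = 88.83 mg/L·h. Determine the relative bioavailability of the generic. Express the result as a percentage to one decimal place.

F_rel = (AUC_test/D_test) / (AUC_ref/D_ref)
      = (109.4/150) / (88.83/150)
      = 0.729333 / 0.5922 = 1.2316 = 123.16%

F_rel = 123.2%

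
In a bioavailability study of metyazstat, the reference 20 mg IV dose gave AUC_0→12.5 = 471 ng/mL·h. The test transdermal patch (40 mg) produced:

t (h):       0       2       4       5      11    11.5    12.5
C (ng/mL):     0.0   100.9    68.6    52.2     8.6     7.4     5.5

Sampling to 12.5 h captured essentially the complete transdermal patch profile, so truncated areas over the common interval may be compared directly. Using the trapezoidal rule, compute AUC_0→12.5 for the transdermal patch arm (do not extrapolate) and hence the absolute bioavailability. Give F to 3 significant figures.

Trapezoidal AUC_0→12.5 (transdermal patch):
  [0→2]: (0.0+100.9)/2 × 2 = 100.9
  [2→4]: (100.9+68.6)/2 × 2 = 169.5
  [4→5]: (68.6+52.2)/2 × 1 = 60.4
  [5→11]: (52.2+8.6)/2 × 6 = 182.4
  [11→11.5]: (8.6+7.4)/2 × 0.5 = 4.0
  [11.5→12.5]: (7.4+5.5)/2 × 1 = 6.45
  Sum = 523.65 ng/mL·h
F = (AUC_ev/D_ev)/(AUC_iv/D_iv) = (523.65/40)/(471/20) = 13.09125/23.55 = 0.5559

F = 0.556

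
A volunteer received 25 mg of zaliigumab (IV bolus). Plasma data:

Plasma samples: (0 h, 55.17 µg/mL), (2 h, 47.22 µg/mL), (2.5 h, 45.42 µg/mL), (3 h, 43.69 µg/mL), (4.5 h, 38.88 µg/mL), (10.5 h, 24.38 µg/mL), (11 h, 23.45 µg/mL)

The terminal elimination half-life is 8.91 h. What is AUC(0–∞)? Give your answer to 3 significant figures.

Trapezoidal AUC_0→11:
  [0→2]: (55.17+47.22)/2 × 2 = 102.39
  [2→2.5]: (47.22+45.42)/2 × 0.5 = 23.16
  [2.5→3]: (45.42+43.69)/2 × 0.5 = 22.2775
  [3→4.5]: (43.69+38.88)/2 × 1.5 = 61.9275
  [4.5→10.5]: (38.88+24.38)/2 × 6 = 189.78
  [10.5→11]: (24.38+23.45)/2 × 0.5 = 11.9575
  Sum = 411.4925 µg/mL·h
k_e = ln2 / t½ = 0.693147 / 8.91 = 0.0778 h^-1
Extrapolated tail: C_last / k_e = 23.45 / 0.0778 = 301.414
AUC_0→∞ = 411.4925 + 301.414 = 712.9065 µg/mL·h

AUC = 713 µg/mL·h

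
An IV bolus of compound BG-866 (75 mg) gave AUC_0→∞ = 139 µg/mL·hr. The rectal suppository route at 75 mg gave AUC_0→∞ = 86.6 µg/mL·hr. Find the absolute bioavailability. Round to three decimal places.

F = 0.623

F = (AUC_ev / D_ev) / (AUC_iv / D_iv)
  = (86.6/75) / (139/75)
  = 1.15467 / 1.85333 = 0.6230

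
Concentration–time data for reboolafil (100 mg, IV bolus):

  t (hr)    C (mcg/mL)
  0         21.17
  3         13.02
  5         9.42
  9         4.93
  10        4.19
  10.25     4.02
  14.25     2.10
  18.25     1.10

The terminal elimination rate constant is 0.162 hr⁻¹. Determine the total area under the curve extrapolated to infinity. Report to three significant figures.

Trapezoidal AUC_0→18.25:
  [0→3]: (21.17+13.02)/2 × 3 = 51.285
  [3→5]: (13.02+9.42)/2 × 2 = 22.44
  [5→9]: (9.42+4.93)/2 × 4 = 28.7
  [9→10]: (4.93+4.19)/2 × 1 = 4.56
  [10→10.25]: (4.19+4.02)/2 × 0.25 = 1.02625
  [10.25→14.25]: (4.02+2.10)/2 × 4 = 12.24
  [14.25→18.25]: (2.10+1.10)/2 × 4 = 6.4
  Sum = 126.65125 mcg/mL·hr
Extrapolated tail: C_last / k_e = 1.10 / 0.162 = 6.790
AUC_0→∞ = 126.65125 + 6.790 = 133.44125 mcg/mL·hr

AUC = 133 mcg/mL·hr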